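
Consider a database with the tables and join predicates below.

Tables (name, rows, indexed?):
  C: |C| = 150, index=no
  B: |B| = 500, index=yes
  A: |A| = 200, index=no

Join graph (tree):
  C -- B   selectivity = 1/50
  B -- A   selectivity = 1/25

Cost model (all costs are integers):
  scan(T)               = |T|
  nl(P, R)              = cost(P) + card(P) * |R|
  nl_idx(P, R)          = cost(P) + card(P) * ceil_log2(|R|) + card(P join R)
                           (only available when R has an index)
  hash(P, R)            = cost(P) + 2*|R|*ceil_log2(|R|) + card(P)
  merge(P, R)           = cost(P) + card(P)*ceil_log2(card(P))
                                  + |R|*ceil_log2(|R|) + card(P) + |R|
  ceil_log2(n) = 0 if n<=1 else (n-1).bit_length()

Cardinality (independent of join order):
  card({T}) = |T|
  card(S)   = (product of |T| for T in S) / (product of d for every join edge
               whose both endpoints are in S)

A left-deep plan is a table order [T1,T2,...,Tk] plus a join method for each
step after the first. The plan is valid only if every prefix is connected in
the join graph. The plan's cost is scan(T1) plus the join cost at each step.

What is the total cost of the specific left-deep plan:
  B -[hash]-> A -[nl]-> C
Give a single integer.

step 1: scan B: cost=500, card=500
step 2: join A via hash
    card(P join A) = 500*200/(25) = 4000
    cost = 500 + 2*200*8 + 500 = 4200
step 3: join C via nl
    card(P join C) = 4000*150/(50) = 12000
    cost = 4200 + 4000*150 = 604200

604200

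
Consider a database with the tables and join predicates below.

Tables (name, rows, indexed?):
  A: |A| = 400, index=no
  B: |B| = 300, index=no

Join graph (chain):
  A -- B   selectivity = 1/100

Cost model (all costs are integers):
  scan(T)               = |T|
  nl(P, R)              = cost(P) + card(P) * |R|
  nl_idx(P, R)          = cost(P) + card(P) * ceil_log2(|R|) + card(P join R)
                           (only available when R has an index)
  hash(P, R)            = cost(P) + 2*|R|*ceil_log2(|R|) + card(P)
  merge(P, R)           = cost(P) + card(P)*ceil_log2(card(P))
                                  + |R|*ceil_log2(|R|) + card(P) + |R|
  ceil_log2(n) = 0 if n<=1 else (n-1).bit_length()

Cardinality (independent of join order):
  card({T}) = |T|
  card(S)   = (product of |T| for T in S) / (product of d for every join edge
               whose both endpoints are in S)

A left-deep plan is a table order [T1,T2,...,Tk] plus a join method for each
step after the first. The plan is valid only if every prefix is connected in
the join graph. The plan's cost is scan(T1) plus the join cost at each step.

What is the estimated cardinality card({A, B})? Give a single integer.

Tables in S: A(400), B(300)
Edges inside S: A-B(d=100)
numerator = 400 * 300 = 120000
denominator = 100 = 100
card(S) = 120000 / 100 = 1200

1200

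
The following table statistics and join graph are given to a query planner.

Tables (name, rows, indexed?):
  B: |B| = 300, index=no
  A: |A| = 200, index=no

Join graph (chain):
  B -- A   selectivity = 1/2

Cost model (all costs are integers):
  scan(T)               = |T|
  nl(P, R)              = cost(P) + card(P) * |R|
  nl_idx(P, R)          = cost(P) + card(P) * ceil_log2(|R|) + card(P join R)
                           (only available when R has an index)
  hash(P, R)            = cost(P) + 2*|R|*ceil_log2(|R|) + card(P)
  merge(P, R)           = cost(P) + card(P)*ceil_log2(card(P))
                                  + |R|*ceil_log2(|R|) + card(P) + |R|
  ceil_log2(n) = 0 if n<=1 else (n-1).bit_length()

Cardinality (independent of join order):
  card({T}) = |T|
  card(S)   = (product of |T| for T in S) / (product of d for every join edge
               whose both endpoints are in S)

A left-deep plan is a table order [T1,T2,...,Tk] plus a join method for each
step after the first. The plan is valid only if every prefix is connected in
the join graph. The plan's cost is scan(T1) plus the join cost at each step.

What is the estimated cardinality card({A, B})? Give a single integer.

Tables in S: A(200), B(300)
Edges inside S: B-A(d=2)
numerator = 200 * 300 = 60000
denominator = 2 = 2
card(S) = 60000 / 2 = 30000

30000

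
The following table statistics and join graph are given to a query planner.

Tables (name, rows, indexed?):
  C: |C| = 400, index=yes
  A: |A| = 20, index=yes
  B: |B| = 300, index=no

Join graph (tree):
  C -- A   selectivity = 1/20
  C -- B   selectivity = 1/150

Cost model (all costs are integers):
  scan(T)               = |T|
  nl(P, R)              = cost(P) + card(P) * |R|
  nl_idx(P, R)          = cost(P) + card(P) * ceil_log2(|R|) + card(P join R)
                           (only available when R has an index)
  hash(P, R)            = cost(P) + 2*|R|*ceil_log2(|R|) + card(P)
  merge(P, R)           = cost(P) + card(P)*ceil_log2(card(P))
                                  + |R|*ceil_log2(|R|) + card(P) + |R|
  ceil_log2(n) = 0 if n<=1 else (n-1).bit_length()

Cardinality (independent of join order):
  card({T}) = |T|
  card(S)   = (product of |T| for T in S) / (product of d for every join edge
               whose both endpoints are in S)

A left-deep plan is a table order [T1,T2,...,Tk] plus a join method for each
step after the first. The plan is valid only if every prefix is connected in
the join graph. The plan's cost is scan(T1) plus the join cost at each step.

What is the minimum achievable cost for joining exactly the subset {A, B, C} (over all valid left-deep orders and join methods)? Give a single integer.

Selinger DP over subsets of {A,B,C}:
  {C}: scan cost=400, card=400
  {A}: scan cost=20, card=20
  {B}: scan cost=300, card=300
  {AC}: card=400; try (C,nl_idx)→600, (A,hash)→1000, (A,nl_idx)→2800, (C,merge)→4140, (A,merge)→4520, (C,hash)→7240 …(+2); best=600 via (C,nl_idx)
  {BC}: card=800; try (C,nl_idx)→3800, (B,hash)→6200, (C,merge)→7300, (B,merge)→7400, (C,hash)→7800, (C,nl)→120300 …(+1); best=3800 via (C,nl_idx)
  {ABC}: card=800; try (A,hash)→4800, (B,hash)→6400, (B,merge)→7600, (A,nl_idx)→8600, (A,merge)→12720, (A,nl)→19800 …(+1); best=4800 via (A,hash)

4800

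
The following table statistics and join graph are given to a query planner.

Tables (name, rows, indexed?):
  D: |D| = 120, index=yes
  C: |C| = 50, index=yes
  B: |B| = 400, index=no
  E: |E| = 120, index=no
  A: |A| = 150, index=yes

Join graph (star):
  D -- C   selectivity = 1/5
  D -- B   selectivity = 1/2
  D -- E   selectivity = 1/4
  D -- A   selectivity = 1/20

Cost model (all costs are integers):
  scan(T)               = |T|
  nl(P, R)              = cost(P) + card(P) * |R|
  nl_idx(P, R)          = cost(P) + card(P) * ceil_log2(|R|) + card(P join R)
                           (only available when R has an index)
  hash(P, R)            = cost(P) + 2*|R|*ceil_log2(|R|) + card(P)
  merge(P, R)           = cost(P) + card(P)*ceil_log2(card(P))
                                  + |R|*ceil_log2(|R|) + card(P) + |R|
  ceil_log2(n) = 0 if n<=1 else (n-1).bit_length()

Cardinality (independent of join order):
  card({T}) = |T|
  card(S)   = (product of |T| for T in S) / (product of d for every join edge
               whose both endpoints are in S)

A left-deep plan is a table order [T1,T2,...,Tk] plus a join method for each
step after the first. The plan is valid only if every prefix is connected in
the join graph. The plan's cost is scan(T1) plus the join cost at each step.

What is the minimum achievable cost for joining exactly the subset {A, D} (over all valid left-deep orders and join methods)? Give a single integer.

Selinger DP over subsets of {A,D}:
  {D}: scan cost=120, card=120
  {A}: scan cost=150, card=150
  {AD}: card=900; try (D,hash)→1980, (A,nl_idx)→1980, (D,nl_idx)→2100, (A,merge)→2430, (D,merge)→2460, (A,hash)→2640 …(+2); best=1980 via (D,hash)

1980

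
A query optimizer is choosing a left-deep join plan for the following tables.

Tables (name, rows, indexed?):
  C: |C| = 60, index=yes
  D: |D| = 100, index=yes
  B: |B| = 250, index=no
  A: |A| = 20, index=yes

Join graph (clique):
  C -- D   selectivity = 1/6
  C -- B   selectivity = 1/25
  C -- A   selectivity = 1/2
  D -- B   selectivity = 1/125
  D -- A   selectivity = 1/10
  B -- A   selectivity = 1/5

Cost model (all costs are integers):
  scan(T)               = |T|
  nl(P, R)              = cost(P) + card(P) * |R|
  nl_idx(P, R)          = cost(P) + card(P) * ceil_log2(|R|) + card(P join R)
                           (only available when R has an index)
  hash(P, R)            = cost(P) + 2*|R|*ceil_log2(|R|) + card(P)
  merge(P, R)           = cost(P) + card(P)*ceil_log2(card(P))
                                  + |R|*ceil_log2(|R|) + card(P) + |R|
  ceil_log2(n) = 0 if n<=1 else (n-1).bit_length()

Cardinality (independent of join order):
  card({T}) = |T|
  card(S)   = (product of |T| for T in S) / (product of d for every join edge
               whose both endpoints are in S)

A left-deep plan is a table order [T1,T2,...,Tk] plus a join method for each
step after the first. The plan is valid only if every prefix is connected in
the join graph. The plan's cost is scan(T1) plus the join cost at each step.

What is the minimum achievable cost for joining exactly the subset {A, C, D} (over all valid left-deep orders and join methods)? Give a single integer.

Selinger DP over subsets of {A,C,D}:
  {C}: scan cost=60, card=60
  {D}: scan cost=100, card=100
  {A}: scan cost=20, card=20
  {CD}: card=1000; try (C,hash)→920, (D,merge)→1280, (C,merge)→1320, (D,nl_idx)→1480, (D,hash)→1520, (C,nl_idx)→1700 …(+2); best=920 via (C,hash)
  {AC}: card=600; try (A,hash)→320, (C,merge)→560, (A,merge)→600, (C,nl_idx)→740, (C,hash)→760, (A,nl_idx)→960 …(+2); best=320 via (A,hash)
  {AD}: card=200; try (D,nl_idx)→360, (A,hash)→400, (A,nl_idx)→800, (D,merge)→940, (A,merge)→1020, (D,hash)→1440 …(+2); best=360 via (D,nl_idx)
  {ACD}: card=1000; try (C,hash)→1280, (A,hash)→2120, (D,hash)→2320, (C,nl_idx)→2560, (C,merge)→2580, (D,nl_idx)→5520 …(+6); best=1280 via (C,hash)

1280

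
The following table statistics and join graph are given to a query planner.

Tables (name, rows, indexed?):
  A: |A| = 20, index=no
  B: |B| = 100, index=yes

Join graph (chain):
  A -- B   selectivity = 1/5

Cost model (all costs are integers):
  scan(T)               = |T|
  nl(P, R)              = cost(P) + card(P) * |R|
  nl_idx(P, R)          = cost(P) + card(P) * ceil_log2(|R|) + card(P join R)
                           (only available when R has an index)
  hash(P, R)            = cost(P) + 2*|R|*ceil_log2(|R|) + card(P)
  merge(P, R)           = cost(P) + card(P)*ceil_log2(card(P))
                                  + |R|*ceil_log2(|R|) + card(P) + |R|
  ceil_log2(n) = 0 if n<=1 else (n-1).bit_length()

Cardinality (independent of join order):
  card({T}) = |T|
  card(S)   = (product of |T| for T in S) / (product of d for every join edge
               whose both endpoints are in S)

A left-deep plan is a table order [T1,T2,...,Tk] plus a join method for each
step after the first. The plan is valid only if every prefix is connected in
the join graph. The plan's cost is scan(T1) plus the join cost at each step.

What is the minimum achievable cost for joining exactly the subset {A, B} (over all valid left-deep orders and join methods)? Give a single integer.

Selinger DP over subsets of {A,B}:
  {A}: scan cost=20, card=20
  {B}: scan cost=100, card=100
  {AB}: card=400; try (A,hash)→400, (B,nl_idx)→560, (B,merge)→940, (A,merge)→1020, (B,hash)→1440, (B,nl)→2020 …(+1); best=400 via (A,hash)

400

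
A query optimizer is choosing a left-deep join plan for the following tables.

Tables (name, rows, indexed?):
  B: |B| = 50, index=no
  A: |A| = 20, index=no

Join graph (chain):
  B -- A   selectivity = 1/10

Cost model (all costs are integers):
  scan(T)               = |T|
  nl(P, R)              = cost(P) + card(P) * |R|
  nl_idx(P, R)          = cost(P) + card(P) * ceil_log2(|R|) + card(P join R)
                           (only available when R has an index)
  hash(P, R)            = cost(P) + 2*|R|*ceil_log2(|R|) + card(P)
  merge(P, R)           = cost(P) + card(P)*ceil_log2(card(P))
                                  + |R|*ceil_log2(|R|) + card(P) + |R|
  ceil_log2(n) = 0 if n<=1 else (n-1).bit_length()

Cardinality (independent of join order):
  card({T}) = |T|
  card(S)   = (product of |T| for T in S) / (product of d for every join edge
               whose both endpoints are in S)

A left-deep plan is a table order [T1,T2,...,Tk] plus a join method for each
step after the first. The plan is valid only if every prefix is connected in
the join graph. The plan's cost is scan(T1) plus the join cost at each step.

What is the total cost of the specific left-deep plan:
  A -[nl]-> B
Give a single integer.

1020

step 1: scan A: cost=20, card=20
step 2: join B via nl
    card(P join B) = 20*50/(10) = 100
    cost = 20 + 20*50 = 1020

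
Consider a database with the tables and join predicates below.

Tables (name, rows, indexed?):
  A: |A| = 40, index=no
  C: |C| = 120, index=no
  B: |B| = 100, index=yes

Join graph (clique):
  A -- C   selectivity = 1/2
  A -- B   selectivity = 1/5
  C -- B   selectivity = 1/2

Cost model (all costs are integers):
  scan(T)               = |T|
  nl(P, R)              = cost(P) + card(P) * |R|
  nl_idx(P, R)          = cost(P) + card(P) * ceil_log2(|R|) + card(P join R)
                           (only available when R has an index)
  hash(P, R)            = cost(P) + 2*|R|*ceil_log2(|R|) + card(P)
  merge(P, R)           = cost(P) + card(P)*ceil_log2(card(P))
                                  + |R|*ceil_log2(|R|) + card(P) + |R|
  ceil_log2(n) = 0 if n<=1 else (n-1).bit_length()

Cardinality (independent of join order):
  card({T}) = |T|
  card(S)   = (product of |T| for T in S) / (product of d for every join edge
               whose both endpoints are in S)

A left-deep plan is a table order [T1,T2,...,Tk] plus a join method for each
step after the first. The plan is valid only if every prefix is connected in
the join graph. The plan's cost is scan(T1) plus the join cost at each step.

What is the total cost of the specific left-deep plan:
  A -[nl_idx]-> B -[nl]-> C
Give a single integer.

step 1: scan A: cost=40, card=40
step 2: join B via nl_idx
    card(P join B) = 40*100/(5) = 800
    cost = 40 + 40*7 + 800 = 1120
step 3: join C via nl
    card(P join C) = 800*120/(2*2) = 24000
    cost = 1120 + 800*120 = 97120

97120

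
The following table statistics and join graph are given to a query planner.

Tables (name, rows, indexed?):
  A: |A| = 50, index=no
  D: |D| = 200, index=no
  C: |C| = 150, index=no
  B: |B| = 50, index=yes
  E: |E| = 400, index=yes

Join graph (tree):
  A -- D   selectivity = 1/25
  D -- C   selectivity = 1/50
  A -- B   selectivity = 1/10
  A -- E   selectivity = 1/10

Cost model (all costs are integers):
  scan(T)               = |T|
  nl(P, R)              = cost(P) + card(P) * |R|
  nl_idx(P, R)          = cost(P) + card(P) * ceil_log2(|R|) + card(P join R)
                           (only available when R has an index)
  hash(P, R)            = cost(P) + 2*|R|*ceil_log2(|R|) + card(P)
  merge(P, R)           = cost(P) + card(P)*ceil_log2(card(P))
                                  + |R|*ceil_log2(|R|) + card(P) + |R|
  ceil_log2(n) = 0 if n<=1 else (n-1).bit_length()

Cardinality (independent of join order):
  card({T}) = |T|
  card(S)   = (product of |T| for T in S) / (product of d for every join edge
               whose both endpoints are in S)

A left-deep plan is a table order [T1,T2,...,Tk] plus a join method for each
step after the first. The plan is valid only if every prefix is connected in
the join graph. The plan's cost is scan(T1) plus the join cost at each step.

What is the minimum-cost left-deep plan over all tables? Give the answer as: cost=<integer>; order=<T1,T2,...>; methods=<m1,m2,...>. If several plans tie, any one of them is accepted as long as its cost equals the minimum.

cost=18800; order=D,A,C,B,E; methods=hash,hash,hash,hash

Selinger DP (subsets sized 1..n):
  {A}: scan cost=50, card=50
  {D}: scan cost=200, card=200
  {C}: scan cost=150, card=150
  {B}: scan cost=50, card=50
  {E}: scan cost=400, card=400
  {AD}: card=400; try (A,hash)→1000, (D,merge)→2200, (A,merge)→2350, (D,hash)→3300, (D,nl)→10050, (A,nl)→10200; best=1000 via (A,hash)
  {AB}: card=250; try (B,nl_idx)→600, (B,hash)→700, (A,hash)→700, (B,merge)→750, (A,merge)→750, (B,nl)→2550 …(+1); best=600 via (B,nl_idx)
  {AE}: card=2000; try (A,hash)→1400, (E,nl_idx)→2500, (E,merge)→4400, (A,merge)→4750, (E,hash)→7300, (E,nl)→20050 …(+1); best=1400 via (A,hash)
  {CD}: card=600; try (C,hash)→2800, (D,merge)→3300, (C,merge)→3350, (D,hash)→3500, (D,nl)→30150, (C,nl)→30200; best=2800 via (C,hash)
  {ACD}: card=1200; try (C,hash)→3800, (A,hash)→4000, (C,merge)→6350, (A,merge)→9750, (A,nl)→32800, (C,nl)→61000; best=3800 via (C,hash)
  {ABD}: card=2000; try (B,hash)→2000, (D,hash)→4050, (D,merge)→4650, (B,merge)→5350, (B,nl_idx)→5400, (B,nl)→21000 …(+1); best=2000 via (B,hash)
  {ADE}: card=16000; try (D,hash)→6600, (E,hash)→8600, (E,merge)→9000, (E,nl_idx)→20600, (D,merge)→27200, (E,nl)→161000 …(+1); best=6600 via (D,hash)
  {ABE}: card=10000; try (B,hash)→4000, (E,merge)→6850, (E,hash)→8050, (E,nl_idx)→12850, (B,nl_idx)→23400, (B,merge)→25750 …(+2); best=4000 via (B,hash)
  {ABCD}: card=6000; try (B,hash)→5600, (C,hash)→6400, (B,nl_idx)→17000, (B,merge)→18550, (C,merge)→27350, (B,nl)→63800 …(+1); best=5600 via (B,hash)
  {ACDE}: card=48000; try (E,hash)→12200, (E,merge)→22200, (C,hash)→25000, (E,nl_idx)→62600, (C,merge)→247950, (E,nl)→483800 …(+1); best=12200 via (E,hash)
  {ABDE}: card=80000; try (E,hash)→11200, (D,hash)→17200, (B,hash)→23200, (E,merge)→30000, (E,nl_idx)→100000, (D,merge)→155800 …(+5); best=11200 via (E,hash)
  {ABCDE}: card=240000; try (E,hash)→18800, (B,hash)→60800, (E,merge)→93600, (C,hash)→93600, (E,nl_idx)→299600, (B,nl_idx)→540200 …(+5); best=18800 via (E,hash)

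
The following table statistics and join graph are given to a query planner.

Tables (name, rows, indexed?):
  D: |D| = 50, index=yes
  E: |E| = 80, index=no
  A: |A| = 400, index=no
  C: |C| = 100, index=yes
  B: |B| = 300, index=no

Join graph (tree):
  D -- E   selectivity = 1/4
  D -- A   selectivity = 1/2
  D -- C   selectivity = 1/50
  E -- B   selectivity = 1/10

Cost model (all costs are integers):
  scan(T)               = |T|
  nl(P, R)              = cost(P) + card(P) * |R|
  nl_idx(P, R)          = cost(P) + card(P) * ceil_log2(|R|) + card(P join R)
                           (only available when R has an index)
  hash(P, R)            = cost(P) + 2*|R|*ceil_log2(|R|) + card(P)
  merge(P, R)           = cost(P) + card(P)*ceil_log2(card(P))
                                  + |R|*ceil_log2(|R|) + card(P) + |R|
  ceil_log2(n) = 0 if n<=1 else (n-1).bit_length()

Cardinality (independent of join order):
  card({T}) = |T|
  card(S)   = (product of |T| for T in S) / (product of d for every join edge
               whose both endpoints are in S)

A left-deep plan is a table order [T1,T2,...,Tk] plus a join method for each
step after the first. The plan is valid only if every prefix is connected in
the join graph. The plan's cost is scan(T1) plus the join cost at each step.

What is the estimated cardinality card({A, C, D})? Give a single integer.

20000

Tables in S: A(400), C(100), D(50)
Edges inside S: D-A(d=2), D-C(d=50)
numerator = 400 * 100 * 50 = 2000000
denominator = 2 * 50 = 100
card(S) = 2000000 / 100 = 20000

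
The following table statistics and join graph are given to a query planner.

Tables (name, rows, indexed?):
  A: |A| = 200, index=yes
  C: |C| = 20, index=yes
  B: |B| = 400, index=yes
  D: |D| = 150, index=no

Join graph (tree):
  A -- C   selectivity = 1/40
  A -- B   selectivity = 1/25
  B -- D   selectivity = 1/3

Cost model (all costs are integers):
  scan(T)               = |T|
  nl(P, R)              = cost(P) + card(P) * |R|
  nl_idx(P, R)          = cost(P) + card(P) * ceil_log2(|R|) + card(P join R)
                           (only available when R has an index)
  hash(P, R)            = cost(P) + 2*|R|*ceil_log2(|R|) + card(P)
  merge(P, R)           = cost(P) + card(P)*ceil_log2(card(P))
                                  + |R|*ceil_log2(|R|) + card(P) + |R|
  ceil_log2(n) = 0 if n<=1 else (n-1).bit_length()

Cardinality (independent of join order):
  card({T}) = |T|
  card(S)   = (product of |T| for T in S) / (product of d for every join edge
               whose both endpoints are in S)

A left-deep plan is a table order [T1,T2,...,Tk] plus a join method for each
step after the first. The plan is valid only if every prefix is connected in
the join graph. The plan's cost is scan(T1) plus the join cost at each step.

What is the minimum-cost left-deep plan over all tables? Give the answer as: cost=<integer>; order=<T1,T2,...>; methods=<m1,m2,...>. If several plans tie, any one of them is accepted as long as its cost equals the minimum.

Selinger DP (subsets sized 1..n):
  {A}: scan cost=200, card=200
  {C}: scan cost=20, card=20
  {B}: scan cost=400, card=400
  {D}: scan cost=150, card=150
  {AC}: card=100; try (A,nl_idx)→280, (C,hash)→600, (C,nl_idx)→1300, (A,merge)→1940, (C,merge)→2120, (A,hash)→3240 …(+2); best=280 via (A,nl_idx)
  {AB}: card=3200; try (A,hash)→4000, (B,nl_idx)→5200, (B,merge)→6000, (A,merge)→6200, (A,nl_idx)→6800, (B,hash)→7600 …(+2); best=4000 via (A,hash)
  {BD}: card=20000; try (D,hash)→3200, (B,merge)→5500, (D,merge)→5750, (B,hash)→7500, (B,nl_idx)→21500, (B,nl)→60150 …(+1); best=3200 via (D,hash)
  {ABC}: card=1600; try (B,nl_idx)→2780, (B,merge)→5080, (C,hash)→7400, (B,hash)→7580, (C,nl_idx)→21600, (B,nl)→40280 …(+2); best=2780 via (B,nl_idx)
  {ABD}: card=160000; try (D,hash)→9600, (A,hash)→26400, (D,merge)→46950, (A,nl_idx)→323200, (A,merge)→325000, (D,nl)→484000 …(+1); best=9600 via (D,hash)
  {ABCD}: card=80000; try (D,hash)→6780, (D,merge)→23330, (C,hash)→169800, (D,nl)→242780, (C,nl_idx)→889600, (C,merge)→3049720 …(+1); best=6780 via (D,hash)

cost=6780; order=C,A,B,D; methods=nl_idx,nl_idx,hash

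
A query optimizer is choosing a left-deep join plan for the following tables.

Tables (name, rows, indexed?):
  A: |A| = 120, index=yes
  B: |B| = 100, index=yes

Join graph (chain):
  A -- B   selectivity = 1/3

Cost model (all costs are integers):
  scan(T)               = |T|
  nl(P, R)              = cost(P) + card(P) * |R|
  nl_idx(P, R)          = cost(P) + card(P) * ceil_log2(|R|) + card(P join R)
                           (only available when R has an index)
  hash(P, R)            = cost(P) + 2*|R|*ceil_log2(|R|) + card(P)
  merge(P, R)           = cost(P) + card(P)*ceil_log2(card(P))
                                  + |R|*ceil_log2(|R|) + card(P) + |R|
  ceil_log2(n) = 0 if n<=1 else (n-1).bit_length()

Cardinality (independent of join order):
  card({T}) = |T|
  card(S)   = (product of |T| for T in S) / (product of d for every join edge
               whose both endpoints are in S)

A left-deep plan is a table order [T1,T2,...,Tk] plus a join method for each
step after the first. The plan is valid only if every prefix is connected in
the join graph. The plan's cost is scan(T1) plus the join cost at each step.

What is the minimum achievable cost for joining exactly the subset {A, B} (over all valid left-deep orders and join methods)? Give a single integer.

1640

Selinger DP over subsets of {A,B}:
  {A}: scan cost=120, card=120
  {B}: scan cost=100, card=100
  {AB}: card=4000; try (B,hash)→1640, (A,merge)→1860, (B,merge)→1880, (A,hash)→1880, (A,nl_idx)→4800, (B,nl_idx)→4960 …(+2); best=1640 via (B,hash)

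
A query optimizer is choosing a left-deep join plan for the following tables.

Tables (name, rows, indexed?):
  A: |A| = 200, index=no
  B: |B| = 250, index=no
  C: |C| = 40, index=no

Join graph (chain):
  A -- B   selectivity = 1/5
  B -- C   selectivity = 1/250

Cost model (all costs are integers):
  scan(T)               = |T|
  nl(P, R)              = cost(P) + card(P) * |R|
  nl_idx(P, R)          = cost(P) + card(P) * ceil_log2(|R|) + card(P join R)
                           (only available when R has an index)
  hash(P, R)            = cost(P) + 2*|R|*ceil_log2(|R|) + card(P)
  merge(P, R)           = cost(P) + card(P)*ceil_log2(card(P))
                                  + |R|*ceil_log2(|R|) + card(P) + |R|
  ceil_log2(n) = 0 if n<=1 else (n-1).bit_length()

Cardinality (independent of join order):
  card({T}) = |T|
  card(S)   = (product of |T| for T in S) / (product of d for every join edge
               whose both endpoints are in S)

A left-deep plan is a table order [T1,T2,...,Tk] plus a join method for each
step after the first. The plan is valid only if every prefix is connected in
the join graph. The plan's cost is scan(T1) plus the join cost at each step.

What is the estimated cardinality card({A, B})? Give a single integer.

Tables in S: A(200), B(250)
Edges inside S: A-B(d=5)
numerator = 200 * 250 = 50000
denominator = 5 = 5
card(S) = 50000 / 5 = 10000

10000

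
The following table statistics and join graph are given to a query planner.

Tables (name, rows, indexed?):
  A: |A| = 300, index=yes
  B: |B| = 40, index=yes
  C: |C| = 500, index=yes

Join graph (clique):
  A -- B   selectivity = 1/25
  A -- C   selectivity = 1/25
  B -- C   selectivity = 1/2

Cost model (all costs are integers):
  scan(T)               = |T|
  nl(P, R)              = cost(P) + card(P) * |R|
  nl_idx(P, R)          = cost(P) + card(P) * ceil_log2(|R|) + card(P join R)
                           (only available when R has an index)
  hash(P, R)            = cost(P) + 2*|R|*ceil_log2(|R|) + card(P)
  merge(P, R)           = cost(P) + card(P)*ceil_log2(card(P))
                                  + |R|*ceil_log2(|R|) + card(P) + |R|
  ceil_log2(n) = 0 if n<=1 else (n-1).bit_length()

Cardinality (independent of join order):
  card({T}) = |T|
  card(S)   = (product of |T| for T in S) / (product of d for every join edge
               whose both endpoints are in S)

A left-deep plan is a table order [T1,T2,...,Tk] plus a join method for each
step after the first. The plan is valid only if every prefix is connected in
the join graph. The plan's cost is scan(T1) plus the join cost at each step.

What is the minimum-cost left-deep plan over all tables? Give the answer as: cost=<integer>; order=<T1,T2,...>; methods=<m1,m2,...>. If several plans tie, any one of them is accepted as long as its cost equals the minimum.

Selinger DP (subsets sized 1..n):
  {A}: scan cost=300, card=300
  {B}: scan cost=40, card=40
  {C}: scan cost=500, card=500
  {AB}: card=480; try (A,nl_idx)→880, (B,hash)→1080, (B,nl_idx)→2580, (A,merge)→3320, (B,merge)→3580, (A,hash)→5480 …(+2); best=880 via (A,nl_idx)
  {AC}: card=6000; try (A,hash)→6400, (C,merge)→8300, (A,merge)→8500, (C,nl_idx)→9000, (C,hash)→9600, (A,nl_idx)→11000 …(+2); best=6400 via (A,hash)
  {BC}: card=10000; try (B,hash)→1480, (C,merge)→5320, (B,merge)→5780, (C,hash)→9080, (C,nl_idx)→10400, (B,nl_idx)→13500 …(+2); best=1480 via (B,hash)
  {ABC}: card=4800; try (C,nl_idx)→10000, (C,hash)→10360, (C,merge)→10680, (B,hash)→12880, (A,hash)→16880, (B,nl_idx)→47200 …(+6); best=10000 via (C,nl_idx)

cost=10000; order=B,A,C; methods=nl_idx,nl_idx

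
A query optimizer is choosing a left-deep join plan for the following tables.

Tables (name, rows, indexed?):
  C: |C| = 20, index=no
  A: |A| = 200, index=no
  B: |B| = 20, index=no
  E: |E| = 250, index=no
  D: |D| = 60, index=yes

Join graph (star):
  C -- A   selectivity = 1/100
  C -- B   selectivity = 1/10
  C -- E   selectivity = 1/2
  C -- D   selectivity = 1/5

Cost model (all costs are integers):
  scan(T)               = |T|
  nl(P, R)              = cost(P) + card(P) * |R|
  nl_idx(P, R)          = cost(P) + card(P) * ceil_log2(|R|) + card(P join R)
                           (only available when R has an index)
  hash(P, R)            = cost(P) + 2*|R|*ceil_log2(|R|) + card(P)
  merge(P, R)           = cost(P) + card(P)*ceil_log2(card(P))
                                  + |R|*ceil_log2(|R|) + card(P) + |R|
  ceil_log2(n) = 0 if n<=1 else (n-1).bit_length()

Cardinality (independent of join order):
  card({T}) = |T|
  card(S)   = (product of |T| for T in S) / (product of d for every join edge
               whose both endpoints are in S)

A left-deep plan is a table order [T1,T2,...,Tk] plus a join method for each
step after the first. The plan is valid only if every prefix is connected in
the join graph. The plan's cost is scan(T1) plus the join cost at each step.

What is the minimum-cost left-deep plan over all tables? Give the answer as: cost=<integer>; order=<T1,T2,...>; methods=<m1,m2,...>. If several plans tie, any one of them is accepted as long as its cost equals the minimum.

Selinger DP (subsets sized 1..n):
  {C}: scan cost=20, card=20
  {A}: scan cost=200, card=200
  {B}: scan cost=20, card=20
  {E}: scan cost=250, card=250
  {D}: scan cost=60, card=60
  {AC}: card=40; try (C,hash)→600, (A,merge)→1940, (C,merge)→2120, (A,hash)→3240, (A,nl)→4020, (C,nl)→4200; best=600 via (C,hash)
  {BC}: card=40; try (C,hash)→240, (B,hash)→240, (C,merge)→260, (B,merge)→260, (C,nl)→420, (B,nl)→420; best=240 via (C,hash)
  {CE}: card=2500; try (C,hash)→700, (E,merge)→2390, (C,merge)→2620, (E,hash)→4040, (E,nl)→5020, (C,nl)→5250; best=700 via (C,hash)
  {CD}: card=240; try (C,hash)→320, (D,nl_idx)→380, (D,merge)→560, (C,merge)→600, (D,hash)→760, (D,nl)→1220 …(+1); best=320 via (C,hash)
  {ABC}: card=80; try (B,hash)→840, (B,merge)→1000, (B,nl)→1400, (A,merge)→2320, (A,hash)→3480, (A,nl)→8240; best=840 via (B,hash)
  {ACE}: card=5000; try (E,merge)→3130, (E,hash)→4640, (A,hash)→6400, (E,nl)→10600, (A,merge)→35000, (A,nl)→500700; best=3130 via (E,merge)
  {ACD}: card=480; try (D,merge)→1300, (D,nl_idx)→1320, (D,hash)→1360, (D,nl)→3000, (A,hash)→3760, (A,merge)→4280 …(+1); best=1300 via (D,merge)
  {BCE}: card=5000; try (E,merge)→2770, (B,hash)→3400, (E,hash)→4280, (E,nl)→10240, (B,merge)→33320, (B,nl)→50700; best=2770 via (E,merge)
  {BCD}: card=480; try (B,hash)→760, (D,merge)→940, (D,nl_idx)→960, (D,hash)→1000, (B,merge)→2600, (D,nl)→2640 …(+1); best=760 via (B,hash)
  {CDE}: card=30000; try (D,hash)→3920, (E,hash)→4560, (E,merge)→4730, (D,merge)→33620, (D,nl_idx)→45700, (E,nl)→60320 …(+1); best=3920 via (D,hash)
  {ABCE}: card=10000; try (E,merge)→3730, (E,hash)→4920, (B,hash)→8330, (A,hash)→10970, (E,nl)→20840, (B,merge)→73250 …(+3); best=3730 via (E,merge)
  {ABCD}: card=960; try (D,hash)→1640, (D,merge)→1900, (B,hash)→1980, (D,nl_idx)→2280, (A,hash)→4440, (D,nl)→5640 …(+4); best=1640 via (D,hash)
  {ACDE}: card=60000; try (E,hash)→5780, (E,merge)→8350, (D,hash)→8850, (A,hash)→37120, (D,merge)→73550, (D,nl_idx)→93130 …(+4); best=5780 via (E,hash)
  {BCDE}: card=60000; try (E,hash)→5240, (E,merge)→7810, (D,hash)→8490, (B,hash)→34120, (D,merge)→73190, (D,nl_idx)→92770 …(+4); best=5240 via (E,hash)
  {ABCDE}: card=120000; try (E,hash)→6600, (E,merge)→14450, (D,hash)→14450, (B,hash)→65980, (A,hash)→68440, (D,merge)→154150 …(+7); best=6600 via (E,hash)

cost=6600; order=A,C,B,D,E; methods=hash,hash,hash,hash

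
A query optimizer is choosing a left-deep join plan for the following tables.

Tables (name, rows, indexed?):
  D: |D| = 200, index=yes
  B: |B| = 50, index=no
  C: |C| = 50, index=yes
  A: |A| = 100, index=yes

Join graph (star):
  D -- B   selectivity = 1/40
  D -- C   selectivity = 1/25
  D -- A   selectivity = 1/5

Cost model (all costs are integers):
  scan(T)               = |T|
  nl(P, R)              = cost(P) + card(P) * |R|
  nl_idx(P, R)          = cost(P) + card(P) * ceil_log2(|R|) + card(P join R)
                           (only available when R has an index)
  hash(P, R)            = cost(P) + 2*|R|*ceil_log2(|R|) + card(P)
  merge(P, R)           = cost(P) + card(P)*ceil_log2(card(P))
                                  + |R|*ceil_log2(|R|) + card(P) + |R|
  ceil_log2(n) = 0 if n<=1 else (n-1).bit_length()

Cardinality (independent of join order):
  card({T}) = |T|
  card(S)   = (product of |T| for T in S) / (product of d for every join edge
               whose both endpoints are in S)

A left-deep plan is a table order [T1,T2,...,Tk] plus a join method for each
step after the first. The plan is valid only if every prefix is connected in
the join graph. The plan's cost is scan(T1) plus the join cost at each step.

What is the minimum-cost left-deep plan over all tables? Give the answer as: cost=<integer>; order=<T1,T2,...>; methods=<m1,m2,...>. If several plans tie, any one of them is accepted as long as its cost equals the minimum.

cost=3450; order=B,D,C,A; methods=nl_idx,hash,hash

Selinger DP (subsets sized 1..n):
  {D}: scan cost=200, card=200
  {B}: scan cost=50, card=50
  {C}: scan cost=50, card=50
  {A}: scan cost=100, card=100
  {BD}: card=250; try (D,nl_idx)→700, (B,hash)→1000, (D,merge)→2200, (B,merge)→2350, (D,hash)→3300, (D,nl)→10050 …(+1); best=700 via (D,nl_idx)
  {CD}: card=400; try (D,nl_idx)→850, (C,hash)→1000, (C,nl_idx)→1800, (D,merge)→2200, (C,merge)→2350, (D,hash)→3300 …(+2); best=850 via (D,nl_idx)
  {AD}: card=4000; try (A,hash)→1800, (D,merge)→2700, (A,merge)→2800, (D,hash)→3400, (D,nl_idx)→4900, (A,nl_idx)→5600 …(+2); best=1800 via (A,hash)
  {BCD}: card=500; try (C,hash)→1550, (B,hash)→1850, (C,nl_idx)→2700, (C,merge)→3300, (B,merge)→5200, (C,nl)→13200 …(+1); best=1550 via (C,hash)
  {ABD}: card=5000; try (A,hash)→2350, (A,merge)→3750, (B,hash)→6400, (A,nl_idx)→7450, (A,nl)→25700, (B,merge)→54150 …(+1); best=2350 via (A,hash)
  {ACD}: card=8000; try (A,hash)→2650, (A,merge)→5650, (C,hash)→6400, (A,nl_idx)→11650, (C,nl_idx)→33800, (A,nl)→40850 …(+2); best=2650 via (A,hash)
  {ABCD}: card=10000; try (A,hash)→3450, (A,merge)→7350, (C,hash)→7950, (B,hash)→11250, (A,nl_idx)→15050, (C,nl_idx)→42350 …(+5); best=3450 via (A,hash)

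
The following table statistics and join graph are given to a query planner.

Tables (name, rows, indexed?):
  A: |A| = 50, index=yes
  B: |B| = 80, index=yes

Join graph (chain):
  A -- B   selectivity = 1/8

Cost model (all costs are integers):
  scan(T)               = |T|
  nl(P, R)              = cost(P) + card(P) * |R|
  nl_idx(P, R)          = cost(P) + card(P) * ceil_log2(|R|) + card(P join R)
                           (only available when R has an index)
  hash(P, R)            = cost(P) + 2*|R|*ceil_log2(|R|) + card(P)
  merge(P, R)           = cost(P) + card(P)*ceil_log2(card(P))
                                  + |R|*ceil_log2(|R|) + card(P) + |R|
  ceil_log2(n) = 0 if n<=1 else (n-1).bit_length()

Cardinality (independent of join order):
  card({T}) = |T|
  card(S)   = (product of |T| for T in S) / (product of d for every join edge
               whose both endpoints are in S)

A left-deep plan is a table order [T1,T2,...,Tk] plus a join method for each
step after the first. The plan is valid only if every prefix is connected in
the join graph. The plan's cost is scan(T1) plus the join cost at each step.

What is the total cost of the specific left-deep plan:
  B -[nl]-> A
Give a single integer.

step 1: scan B: cost=80, card=80
step 2: join A via nl
    card(P join A) = 80*50/(8) = 500
    cost = 80 + 80*50 = 4080

4080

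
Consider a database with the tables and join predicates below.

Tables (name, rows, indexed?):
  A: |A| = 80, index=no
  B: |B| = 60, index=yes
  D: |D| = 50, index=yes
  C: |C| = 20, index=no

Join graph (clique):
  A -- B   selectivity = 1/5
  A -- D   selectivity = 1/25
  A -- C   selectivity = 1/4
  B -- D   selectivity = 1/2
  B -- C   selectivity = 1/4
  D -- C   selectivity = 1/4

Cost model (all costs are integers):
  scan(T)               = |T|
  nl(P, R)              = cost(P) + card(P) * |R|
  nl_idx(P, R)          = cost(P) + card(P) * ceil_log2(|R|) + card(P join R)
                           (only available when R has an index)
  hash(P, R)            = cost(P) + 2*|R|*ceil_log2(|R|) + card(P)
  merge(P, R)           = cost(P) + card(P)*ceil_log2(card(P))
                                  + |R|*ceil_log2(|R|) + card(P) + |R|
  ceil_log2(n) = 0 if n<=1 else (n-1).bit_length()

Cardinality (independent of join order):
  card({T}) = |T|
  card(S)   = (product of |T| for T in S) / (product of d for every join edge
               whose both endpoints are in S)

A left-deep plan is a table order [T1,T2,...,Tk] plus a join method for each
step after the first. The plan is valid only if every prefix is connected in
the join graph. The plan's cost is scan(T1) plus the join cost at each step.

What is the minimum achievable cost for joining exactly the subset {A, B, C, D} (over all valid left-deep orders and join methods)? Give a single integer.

2000

Selinger DP over subsets of {A,B,C,D}:
  {A}: scan cost=80, card=80
  {B}: scan cost=60, card=60
  {D}: scan cost=50, card=50
  {C}: scan cost=20, card=20
  {AB}: card=960; try (B,hash)→880, (A,merge)→1120, (B,merge)→1140, (A,hash)→1240, (B,nl_idx)→1520, (A,nl)→4860 …(+1); best=880 via (B,hash)
  {AD}: card=160; try (D,nl_idx)→720, (D,hash)→760, (A,merge)→1040, (D,merge)→1070, (A,hash)→1220, (A,nl)→4050 …(+1); best=720 via (D,nl_idx)
  {AC}: card=400; try (C,hash)→360, (A,merge)→780, (C,merge)→840, (A,hash)→1160, (A,nl)→1620, (C,nl)→1680; best=360 via (C,hash)
  {BD}: card=1500; try (D,hash)→720, (B,hash)→820, (B,merge)→820, (D,merge)→830, (B,nl_idx)→1850, (D,nl_idx)→1920 …(+2); best=720 via (D,hash)
  {BC}: card=300; try (C,hash)→320, (B,nl_idx)→440, (B,merge)→560, (C,merge)→600, (B,hash)→760, (B,nl)→1220 …(+1); best=320 via (C,hash)
  {CD}: card=250; try (C,hash)→300, (D,nl_idx)→390, (D,merge)→490, (C,merge)→520, (D,hash)→640, (D,nl)→1020 …(+1); best=300 via (C,hash)
  {ABD}: card=960; try (B,hash)→1600, (D,hash)→2440, (B,merge)→2580, (B,nl_idx)→2640, (A,hash)→3340, (D,nl_idx)→7600 …(+5); best=1600 via (B,hash)
  {ABC}: card=1200; try (B,hash)→1480, (A,hash)→1740, (C,hash)→2040, (B,nl_idx)→3960, (A,merge)→3960, (B,merge)→4780 …(+4); best=1480 via (B,hash)
  {ACD}: card=200; try (C,hash)→1080, (D,hash)→1360, (A,hash)→1670, (C,merge)→2280, (D,nl_idx)→2960, (A,merge)→3190 …(+4); best=1080 via (C,hash)
  {BCD}: card=1875; try (D,hash)→1220, (B,hash)→1270, (C,hash)→2420, (B,merge)→2970, (D,merge)→3670, (B,nl_idx)→3675 …(+5); best=1220 via (D,hash)
  {ABCD}: card=300; try (B,hash)→2000, (B,nl_idx)→2580, (C,hash)→2760, (D,hash)→3280, (B,merge)→3300, (A,hash)→4215 …(+8); best=2000 via (B,hash)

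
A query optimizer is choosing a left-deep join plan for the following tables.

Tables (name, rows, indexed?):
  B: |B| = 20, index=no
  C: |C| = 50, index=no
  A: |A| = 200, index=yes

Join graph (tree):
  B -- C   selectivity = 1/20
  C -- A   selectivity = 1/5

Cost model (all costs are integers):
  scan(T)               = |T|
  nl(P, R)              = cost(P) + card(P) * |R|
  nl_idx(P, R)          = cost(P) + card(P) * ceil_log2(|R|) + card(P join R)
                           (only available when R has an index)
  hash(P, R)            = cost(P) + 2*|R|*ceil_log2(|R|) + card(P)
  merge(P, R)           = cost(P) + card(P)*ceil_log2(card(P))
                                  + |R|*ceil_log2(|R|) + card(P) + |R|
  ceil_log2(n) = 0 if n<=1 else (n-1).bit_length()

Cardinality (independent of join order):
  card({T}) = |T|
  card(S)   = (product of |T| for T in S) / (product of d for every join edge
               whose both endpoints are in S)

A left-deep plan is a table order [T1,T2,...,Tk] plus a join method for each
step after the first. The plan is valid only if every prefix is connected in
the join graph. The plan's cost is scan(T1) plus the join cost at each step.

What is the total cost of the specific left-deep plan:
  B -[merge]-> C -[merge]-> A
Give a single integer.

step 1: scan B: cost=20, card=20
step 2: join C via merge
    card(P join C) = 20*50/(20) = 50
    cost = 20 + 20*5 + 50*6 + 20 + 50 = 490
step 3: join A via merge
    card(P join A) = 50*200/(5) = 2000
    cost = 490 + 50*6 + 200*8 + 50 + 200 = 2640

2640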